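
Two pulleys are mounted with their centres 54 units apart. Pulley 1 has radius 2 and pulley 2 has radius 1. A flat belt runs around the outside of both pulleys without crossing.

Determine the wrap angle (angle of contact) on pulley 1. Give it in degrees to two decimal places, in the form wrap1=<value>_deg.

open belt: β = asin((r2−r1)/C) = asin(-1/54) = -1.0611°
wrap1 = π − 2β = 182.1222°
wrap2 = π + 2β = 177.8778°

wrap1=182.12_deg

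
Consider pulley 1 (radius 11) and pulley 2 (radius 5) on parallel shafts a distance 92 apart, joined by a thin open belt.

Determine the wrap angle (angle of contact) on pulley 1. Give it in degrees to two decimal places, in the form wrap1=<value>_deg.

wrap1=187.48_deg

open belt: β = asin((r2−r1)/C) = asin(-6/92) = -3.7393°
wrap1 = π − 2β = 187.4787°
wrap2 = π + 2β = 172.5213°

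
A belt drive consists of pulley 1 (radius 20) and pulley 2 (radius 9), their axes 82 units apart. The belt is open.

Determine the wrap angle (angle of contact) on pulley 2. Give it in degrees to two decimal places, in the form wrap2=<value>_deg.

wrap2=164.58_deg

open belt: β = asin((r2−r1)/C) = asin(-11/82) = -7.7093°
wrap1 = π − 2β = 195.4185°
wrap2 = π + 2β = 164.5815°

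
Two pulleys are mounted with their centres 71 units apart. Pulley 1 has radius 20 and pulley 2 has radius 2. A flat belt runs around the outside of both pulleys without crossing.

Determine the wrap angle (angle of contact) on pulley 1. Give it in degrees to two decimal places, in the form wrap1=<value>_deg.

wrap1=209.37_deg

open belt: β = asin((r2−r1)/C) = asin(-18/71) = -14.6860°
wrap1 = π − 2β = 209.3719°
wrap2 = π + 2β = 150.6281°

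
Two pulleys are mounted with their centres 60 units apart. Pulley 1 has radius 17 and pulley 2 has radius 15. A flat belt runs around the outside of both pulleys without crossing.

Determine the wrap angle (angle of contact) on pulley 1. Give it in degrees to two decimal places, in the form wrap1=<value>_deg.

wrap1=183.82_deg

open belt: β = asin((r2−r1)/C) = asin(-2/60) = -1.9102°
wrap1 = π − 2β = 183.8204°
wrap2 = π + 2β = 176.1796°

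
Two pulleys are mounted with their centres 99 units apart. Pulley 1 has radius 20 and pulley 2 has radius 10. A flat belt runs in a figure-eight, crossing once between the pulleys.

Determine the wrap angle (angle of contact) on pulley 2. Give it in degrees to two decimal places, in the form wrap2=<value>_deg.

crossed belt: β = asin((r1+r2)/C) = asin(30/99) = 17.6397°
wrap1 = wrap2 = π + 2β = 215.2794°

wrap2=215.28_deg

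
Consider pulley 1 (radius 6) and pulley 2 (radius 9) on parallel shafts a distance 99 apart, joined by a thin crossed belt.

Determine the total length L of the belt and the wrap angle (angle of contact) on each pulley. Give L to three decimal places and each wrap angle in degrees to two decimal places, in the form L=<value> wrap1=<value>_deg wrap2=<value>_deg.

L=247.401 wrap1=197.43_deg wrap2=197.43_deg

crossed belt: β = asin((r1+r2)/C) = asin(15/99) = 8.7147°
wrap1 = wrap2 = π + 2β = 197.4295°
tangent length = C·cosβ = 97.8570
L = (r1+r2)·wrap + 2·C·cosβ = 15·3.4458 + 2·97.8570 = 247.4010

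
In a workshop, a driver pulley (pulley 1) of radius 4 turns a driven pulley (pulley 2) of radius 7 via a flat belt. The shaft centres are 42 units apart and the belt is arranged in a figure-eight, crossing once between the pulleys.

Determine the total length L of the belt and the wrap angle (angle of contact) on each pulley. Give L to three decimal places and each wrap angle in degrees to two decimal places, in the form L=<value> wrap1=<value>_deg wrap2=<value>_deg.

L=121.455 wrap1=210.37_deg wrap2=210.37_deg

crossed belt: β = asin((r1+r2)/C) = asin(11/42) = 15.1831°
wrap1 = wrap2 = π + 2β = 210.3662°
tangent length = C·cosβ = 40.5339
L = (r1+r2)·wrap + 2·C·cosβ = 11·3.6716 + 2·40.5339 = 121.4553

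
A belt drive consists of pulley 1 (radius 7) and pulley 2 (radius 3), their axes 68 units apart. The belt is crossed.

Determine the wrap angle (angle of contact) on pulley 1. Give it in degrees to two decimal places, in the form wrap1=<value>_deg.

wrap1=196.91_deg

crossed belt: β = asin((r1+r2)/C) = asin(10/68) = 8.4565°
wrap1 = wrap2 = π + 2β = 196.9130°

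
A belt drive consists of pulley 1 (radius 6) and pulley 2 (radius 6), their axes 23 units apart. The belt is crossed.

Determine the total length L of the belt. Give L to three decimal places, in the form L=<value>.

L=90.115

crossed belt: β = asin((r1+r2)/C) = asin(12/23) = 31.4490°
wrap1 = wrap2 = π + 2β = 242.8980°
tangent length = C·cosβ = 19.6214
L = (r1+r2)·wrap + 2·C·cosβ = 12·4.2394 + 2·19.6214 = 90.1153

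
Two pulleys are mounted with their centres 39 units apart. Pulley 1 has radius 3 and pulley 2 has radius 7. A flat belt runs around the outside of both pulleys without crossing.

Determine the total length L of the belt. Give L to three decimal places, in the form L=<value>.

L=109.827

open belt: β = asin((r2−r1)/C) = asin(4/39) = 5.8868°
wrap1 = π − 2β = 168.2263°
wrap2 = π + 2β = 191.7737°
tangent length = C·cosβ = 38.7943
L = r1·wrap1 + r2·wrap2 + 2·C·cosβ = 3·2.9361 + 7·3.3471 + 2·38.7943 = 109.8265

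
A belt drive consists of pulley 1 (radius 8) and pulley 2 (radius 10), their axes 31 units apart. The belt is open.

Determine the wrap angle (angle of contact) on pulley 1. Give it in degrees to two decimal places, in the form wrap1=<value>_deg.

wrap1=172.60_deg

open belt: β = asin((r2−r1)/C) = asin(2/31) = 3.6991°
wrap1 = π − 2β = 172.6019°
wrap2 = π + 2β = 187.3981°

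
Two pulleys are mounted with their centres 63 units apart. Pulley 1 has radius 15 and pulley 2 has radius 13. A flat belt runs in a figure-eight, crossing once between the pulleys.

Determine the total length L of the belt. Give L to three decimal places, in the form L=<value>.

crossed belt: β = asin((r1+r2)/C) = asin(28/63) = 26.3878°
wrap1 = wrap2 = π + 2β = 232.7756°
tangent length = C·cosβ = 56.4358
L = (r1+r2)·wrap + 2·C·cosβ = 28·4.0627 + 2·56.4358 = 226.6272

L=226.627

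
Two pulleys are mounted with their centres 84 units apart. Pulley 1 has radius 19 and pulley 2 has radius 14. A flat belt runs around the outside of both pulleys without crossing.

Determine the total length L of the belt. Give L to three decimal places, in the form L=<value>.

L=271.970

open belt: β = asin((r2−r1)/C) = asin(-5/84) = -3.4125°
wrap1 = π − 2β = 186.8250°
wrap2 = π + 2β = 173.1750°
tangent length = C·cosβ = 83.8511
L = r1·wrap1 + r2·wrap2 + 2·C·cosβ = 19·3.2607 + 14·3.0225 + 2·83.8511 = 271.9703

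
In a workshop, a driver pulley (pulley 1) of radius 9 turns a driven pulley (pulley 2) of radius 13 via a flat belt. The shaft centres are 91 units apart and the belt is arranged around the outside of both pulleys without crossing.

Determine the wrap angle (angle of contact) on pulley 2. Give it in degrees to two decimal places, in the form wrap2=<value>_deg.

open belt: β = asin((r2−r1)/C) = asin(4/91) = 2.5193°
wrap1 = π − 2β = 174.9614°
wrap2 = π + 2β = 185.0386°

wrap2=185.04_deg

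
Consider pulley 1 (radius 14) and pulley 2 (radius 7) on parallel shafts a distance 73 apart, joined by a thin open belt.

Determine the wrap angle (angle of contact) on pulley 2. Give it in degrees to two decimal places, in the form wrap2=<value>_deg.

open belt: β = asin((r2−r1)/C) = asin(-7/73) = -5.5026°
wrap1 = π − 2β = 191.0051°
wrap2 = π + 2β = 168.9949°

wrap2=168.99_deg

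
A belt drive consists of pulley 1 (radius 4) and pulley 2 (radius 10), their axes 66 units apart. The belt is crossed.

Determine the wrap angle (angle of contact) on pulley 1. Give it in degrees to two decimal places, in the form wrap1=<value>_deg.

wrap1=204.49_deg

crossed belt: β = asin((r1+r2)/C) = asin(14/66) = 12.2467°
wrap1 = wrap2 = π + 2β = 204.4934°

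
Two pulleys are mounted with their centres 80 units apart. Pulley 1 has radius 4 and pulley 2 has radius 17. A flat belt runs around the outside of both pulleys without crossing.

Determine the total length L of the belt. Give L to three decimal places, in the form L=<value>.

open belt: β = asin((r2−r1)/C) = asin(13/80) = 9.3520°
wrap1 = π − 2β = 161.2959°
wrap2 = π + 2β = 198.7041°
tangent length = C·cosβ = 78.9367
L = r1·wrap1 + r2·wrap2 + 2·C·cosβ = 4·2.8151 + 17·3.4680 + 2·78.9367 = 228.0906

L=228.091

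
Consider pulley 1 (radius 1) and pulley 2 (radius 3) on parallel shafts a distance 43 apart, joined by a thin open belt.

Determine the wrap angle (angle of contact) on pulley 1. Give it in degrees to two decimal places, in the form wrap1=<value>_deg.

wrap1=174.67_deg

open belt: β = asin((r2−r1)/C) = asin(2/43) = 2.6659°
wrap1 = π − 2β = 174.6682°
wrap2 = π + 2β = 185.3318°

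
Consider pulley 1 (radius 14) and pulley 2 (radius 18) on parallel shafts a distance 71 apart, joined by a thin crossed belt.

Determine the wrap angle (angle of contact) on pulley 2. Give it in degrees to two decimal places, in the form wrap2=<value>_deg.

crossed belt: β = asin((r1+r2)/C) = asin(32/71) = 26.7889°
wrap1 = wrap2 = π + 2β = 233.5778°

wrap2=233.58_deg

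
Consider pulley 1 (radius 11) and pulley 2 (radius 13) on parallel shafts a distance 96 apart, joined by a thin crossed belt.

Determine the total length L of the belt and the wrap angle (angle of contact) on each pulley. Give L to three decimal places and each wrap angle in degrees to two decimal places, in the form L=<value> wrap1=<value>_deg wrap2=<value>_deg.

crossed belt: β = asin((r1+r2)/C) = asin(24/96) = 14.4775°
wrap1 = wrap2 = π + 2β = 208.9550°
tangent length = C·cosβ = 92.9516
L = (r1+r2)·wrap + 2·C·cosβ = 24·3.6470 + 2·92.9516 = 273.4301

L=273.430 wrap1=208.96_deg wrap2=208.96_deg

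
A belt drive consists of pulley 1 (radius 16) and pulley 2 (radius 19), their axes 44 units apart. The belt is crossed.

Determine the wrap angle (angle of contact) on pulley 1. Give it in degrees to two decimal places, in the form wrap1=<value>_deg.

crossed belt: β = asin((r1+r2)/C) = asin(35/44) = 52.6982°
wrap1 = wrap2 = π + 2β = 285.3964°

wrap1=285.40_deg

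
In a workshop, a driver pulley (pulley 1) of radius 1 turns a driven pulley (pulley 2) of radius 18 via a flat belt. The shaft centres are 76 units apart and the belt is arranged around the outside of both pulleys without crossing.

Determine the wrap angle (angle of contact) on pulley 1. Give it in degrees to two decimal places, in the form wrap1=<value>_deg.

wrap1=154.15_deg

open belt: β = asin((r2−r1)/C) = asin(17/76) = 12.9255°
wrap1 = π − 2β = 154.1490°
wrap2 = π + 2β = 205.8510°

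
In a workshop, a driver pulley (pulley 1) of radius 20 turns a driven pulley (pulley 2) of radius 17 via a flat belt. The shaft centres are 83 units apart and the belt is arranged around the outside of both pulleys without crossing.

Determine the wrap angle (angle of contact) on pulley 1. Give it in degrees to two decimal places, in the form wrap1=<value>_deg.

open belt: β = asin((r2−r1)/C) = asin(-3/83) = -2.0714°
wrap1 = π − 2β = 184.1428°
wrap2 = π + 2β = 175.8572°

wrap1=184.14_deg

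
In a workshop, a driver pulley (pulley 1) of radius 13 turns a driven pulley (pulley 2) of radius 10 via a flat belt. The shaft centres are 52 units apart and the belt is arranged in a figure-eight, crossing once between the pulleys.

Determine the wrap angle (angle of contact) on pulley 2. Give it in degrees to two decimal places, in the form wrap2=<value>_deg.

wrap2=232.50_deg

crossed belt: β = asin((r1+r2)/C) = asin(23/52) = 26.2512°
wrap1 = wrap2 = π + 2β = 232.5024°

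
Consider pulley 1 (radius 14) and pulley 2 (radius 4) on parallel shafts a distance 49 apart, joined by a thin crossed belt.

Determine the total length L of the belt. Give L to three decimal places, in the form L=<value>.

L=161.238

crossed belt: β = asin((r1+r2)/C) = asin(18/49) = 21.5521°
wrap1 = wrap2 = π + 2β = 223.1042°
tangent length = C·cosβ = 45.5741
L = (r1+r2)·wrap + 2·C·cosβ = 18·3.8939 + 2·45.5741 = 161.2385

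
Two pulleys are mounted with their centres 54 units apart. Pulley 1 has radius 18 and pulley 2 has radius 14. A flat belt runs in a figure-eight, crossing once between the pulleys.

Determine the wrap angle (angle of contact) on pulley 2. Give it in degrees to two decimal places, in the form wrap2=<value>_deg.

wrap2=252.68_deg

crossed belt: β = asin((r1+r2)/C) = asin(32/54) = 36.3412°
wrap1 = wrap2 = π + 2β = 252.6824°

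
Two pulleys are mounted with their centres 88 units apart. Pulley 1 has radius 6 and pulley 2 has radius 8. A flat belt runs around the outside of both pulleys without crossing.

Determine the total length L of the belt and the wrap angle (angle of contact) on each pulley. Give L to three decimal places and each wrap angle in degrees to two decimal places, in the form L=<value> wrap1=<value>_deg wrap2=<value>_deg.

L=220.028 wrap1=177.40_deg wrap2=182.60_deg

open belt: β = asin((r2−r1)/C) = asin(2/88) = 1.3023°
wrap1 = π − 2β = 177.3954°
wrap2 = π + 2β = 182.6046°
tangent length = C·cosβ = 87.9773
L = r1·wrap1 + r2·wrap2 + 2·C·cosβ = 6·3.0961 + 8·3.1871 + 2·87.9773 = 220.0278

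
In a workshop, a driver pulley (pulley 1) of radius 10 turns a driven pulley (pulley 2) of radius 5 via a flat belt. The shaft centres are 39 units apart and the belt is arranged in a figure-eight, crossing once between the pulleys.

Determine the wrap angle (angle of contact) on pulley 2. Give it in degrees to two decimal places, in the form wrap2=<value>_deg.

wrap2=225.24_deg

crossed belt: β = asin((r1+r2)/C) = asin(15/39) = 22.6199°
wrap1 = wrap2 = π + 2β = 225.2397°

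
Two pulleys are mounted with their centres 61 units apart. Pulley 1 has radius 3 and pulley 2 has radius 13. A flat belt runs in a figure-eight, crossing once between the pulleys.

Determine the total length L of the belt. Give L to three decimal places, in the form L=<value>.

crossed belt: β = asin((r1+r2)/C) = asin(16/61) = 15.2063°
wrap1 = wrap2 = π + 2β = 210.4126°
tangent length = C·cosβ = 58.8643
L = (r1+r2)·wrap + 2·C·cosβ = 16·3.6724 + 2·58.8643 = 176.4868

L=176.487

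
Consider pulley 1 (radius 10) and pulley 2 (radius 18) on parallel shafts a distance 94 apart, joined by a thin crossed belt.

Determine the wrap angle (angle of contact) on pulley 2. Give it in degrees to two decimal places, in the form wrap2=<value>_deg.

wrap2=214.66_deg

crossed belt: β = asin((r1+r2)/C) = asin(28/94) = 17.3299°
wrap1 = wrap2 = π + 2β = 214.6597°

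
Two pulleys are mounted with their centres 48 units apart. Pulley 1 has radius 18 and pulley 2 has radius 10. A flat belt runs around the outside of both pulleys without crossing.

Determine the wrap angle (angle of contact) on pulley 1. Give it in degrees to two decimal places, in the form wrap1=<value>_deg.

wrap1=199.19_deg

open belt: β = asin((r2−r1)/C) = asin(-8/48) = -9.5941°
wrap1 = π − 2β = 199.1881°
wrap2 = π + 2β = 160.8119°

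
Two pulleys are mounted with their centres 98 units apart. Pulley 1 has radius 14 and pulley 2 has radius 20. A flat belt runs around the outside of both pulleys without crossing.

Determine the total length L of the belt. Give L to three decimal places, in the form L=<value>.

open belt: β = asin((r2−r1)/C) = asin(6/98) = 3.5101°
wrap1 = π − 2β = 172.9798°
wrap2 = π + 2β = 187.0202°
tangent length = C·cosβ = 97.8162
L = r1·wrap1 + r2·wrap2 + 2·C·cosβ = 14·3.0191 + 20·3.2641 + 2·97.8162 = 303.1816

L=303.182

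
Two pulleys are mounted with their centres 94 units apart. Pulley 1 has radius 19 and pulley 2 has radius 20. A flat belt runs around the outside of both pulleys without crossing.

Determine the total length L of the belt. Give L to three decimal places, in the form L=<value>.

open belt: β = asin((r2−r1)/C) = asin(1/94) = 0.6095°
wrap1 = π − 2β = 178.7809°
wrap2 = π + 2β = 181.2191°
tangent length = C·cosβ = 93.9947
L = r1·wrap1 + r2·wrap2 + 2·C·cosβ = 19·3.1203 + 20·3.1629 + 2·93.9947 = 310.5328

L=310.533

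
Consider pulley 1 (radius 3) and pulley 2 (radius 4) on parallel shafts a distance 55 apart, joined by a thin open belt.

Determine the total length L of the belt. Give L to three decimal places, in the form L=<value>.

open belt: β = asin((r2−r1)/C) = asin(1/55) = 1.0418°
wrap1 = π − 2β = 177.9164°
wrap2 = π + 2β = 182.0836°
tangent length = C·cosβ = 54.9909
L = r1·wrap1 + r2·wrap2 + 2·C·cosβ = 3·3.1052 + 4·3.1780 + 2·54.9909 = 132.0093

L=132.009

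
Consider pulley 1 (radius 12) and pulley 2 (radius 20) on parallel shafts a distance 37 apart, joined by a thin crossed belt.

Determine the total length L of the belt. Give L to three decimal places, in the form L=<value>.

crossed belt: β = asin((r1+r2)/C) = asin(32/37) = 59.8673°
wrap1 = wrap2 = π + 2β = 299.7346°
tangent length = C·cosβ = 18.5742
L = (r1+r2)·wrap + 2·C·cosβ = 32·5.2314 + 2·18.5742 = 204.5517

L=204.552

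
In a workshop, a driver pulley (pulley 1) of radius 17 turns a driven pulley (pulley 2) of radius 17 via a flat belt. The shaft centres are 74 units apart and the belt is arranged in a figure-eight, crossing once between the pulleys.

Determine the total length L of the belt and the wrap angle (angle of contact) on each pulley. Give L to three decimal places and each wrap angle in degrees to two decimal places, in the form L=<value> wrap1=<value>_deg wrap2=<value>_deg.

L=270.730 wrap1=234.70_deg wrap2=234.70_deg

crossed belt: β = asin((r1+r2)/C) = asin(34/74) = 27.3522°
wrap1 = wrap2 = π + 2β = 234.7045°
tangent length = C·cosβ = 65.7267
L = (r1+r2)·wrap + 2·C·cosβ = 34·4.0964 + 2·65.7267 = 270.7298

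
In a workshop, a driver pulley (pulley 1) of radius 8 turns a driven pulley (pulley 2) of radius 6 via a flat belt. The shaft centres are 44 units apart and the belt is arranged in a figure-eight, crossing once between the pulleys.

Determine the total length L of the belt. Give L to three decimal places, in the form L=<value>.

crossed belt: β = asin((r1+r2)/C) = asin(14/44) = 18.5530°
wrap1 = wrap2 = π + 2β = 217.1060°
tangent length = C·cosβ = 41.7133
L = (r1+r2)·wrap + 2·C·cosβ = 14·3.7892 + 2·41.7133 = 136.4756

L=136.476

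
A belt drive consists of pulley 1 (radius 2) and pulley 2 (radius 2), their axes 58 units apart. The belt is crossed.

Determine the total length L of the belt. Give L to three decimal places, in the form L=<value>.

crossed belt: β = asin((r1+r2)/C) = asin(4/58) = 3.9546°
wrap1 = wrap2 = π + 2β = 187.9091°
tangent length = C·cosβ = 57.8619
L = (r1+r2)·wrap + 2·C·cosβ = 4·3.2796 + 2·57.8619 = 128.8423

L=128.842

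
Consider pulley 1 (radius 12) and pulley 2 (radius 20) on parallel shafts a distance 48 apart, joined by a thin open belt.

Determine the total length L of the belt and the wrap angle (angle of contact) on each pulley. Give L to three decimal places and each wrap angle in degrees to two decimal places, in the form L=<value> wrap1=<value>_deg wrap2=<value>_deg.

open belt: β = asin((r2−r1)/C) = asin(8/48) = 9.5941°
wrap1 = π − 2β = 160.8119°
wrap2 = π + 2β = 199.1881°
tangent length = C·cosβ = 47.3286
L = r1·wrap1 + r2·wrap2 + 2·C·cosβ = 12·2.8067 + 20·3.4765 + 2·47.3286 = 197.8674

L=197.867 wrap1=160.81_deg wrap2=199.19_deg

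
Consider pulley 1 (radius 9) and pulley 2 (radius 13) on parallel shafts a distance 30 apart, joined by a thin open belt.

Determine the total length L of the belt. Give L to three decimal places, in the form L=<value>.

open belt: β = asin((r2−r1)/C) = asin(4/30) = 7.6623°
wrap1 = π − 2β = 164.6755°
wrap2 = π + 2β = 195.3245°
tangent length = C·cosβ = 29.7321
L = r1·wrap1 + r2·wrap2 + 2·C·cosβ = 9·2.8741 + 13·3.4091 + 2·29.7321 = 129.6492

L=129.649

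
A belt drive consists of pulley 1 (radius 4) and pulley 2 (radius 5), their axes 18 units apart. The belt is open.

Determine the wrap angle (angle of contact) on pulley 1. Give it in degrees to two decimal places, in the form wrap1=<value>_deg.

open belt: β = asin((r2−r1)/C) = asin(1/18) = 3.1847°
wrap1 = π − 2β = 173.6305°
wrap2 = π + 2β = 186.3695°

wrap1=173.63_deg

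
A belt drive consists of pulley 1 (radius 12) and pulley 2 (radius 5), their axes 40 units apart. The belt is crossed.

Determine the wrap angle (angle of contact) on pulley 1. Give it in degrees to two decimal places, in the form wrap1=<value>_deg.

crossed belt: β = asin((r1+r2)/C) = asin(17/40) = 25.1507°
wrap1 = wrap2 = π + 2β = 230.3013°

wrap1=230.30_deg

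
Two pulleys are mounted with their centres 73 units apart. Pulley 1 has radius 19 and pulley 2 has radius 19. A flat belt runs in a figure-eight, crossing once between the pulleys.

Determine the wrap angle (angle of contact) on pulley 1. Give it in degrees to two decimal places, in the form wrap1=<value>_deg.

wrap1=242.74_deg

crossed belt: β = asin((r1+r2)/C) = asin(38/73) = 31.3690°
wrap1 = wrap2 = π + 2β = 242.7380°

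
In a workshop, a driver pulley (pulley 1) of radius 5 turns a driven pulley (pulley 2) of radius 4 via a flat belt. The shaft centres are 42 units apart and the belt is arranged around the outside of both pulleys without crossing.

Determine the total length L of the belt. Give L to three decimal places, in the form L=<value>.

open belt: β = asin((r2−r1)/C) = asin(-1/42) = -1.3643°
wrap1 = π − 2β = 182.7286°
wrap2 = π + 2β = 177.2714°
tangent length = C·cosβ = 41.9881
L = r1·wrap1 + r2·wrap2 + 2·C·cosβ = 5·3.1892 + 4·3.0940 + 2·41.9881 = 112.2981

L=112.298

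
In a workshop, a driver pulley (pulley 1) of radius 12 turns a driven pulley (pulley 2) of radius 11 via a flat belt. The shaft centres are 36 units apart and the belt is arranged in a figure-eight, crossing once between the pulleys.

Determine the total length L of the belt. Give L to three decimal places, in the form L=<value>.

crossed belt: β = asin((r1+r2)/C) = asin(23/36) = 39.7090°
wrap1 = wrap2 = π + 2β = 259.4180°
tangent length = C·cosβ = 27.6948
L = (r1+r2)·wrap + 2·C·cosβ = 23·4.5277 + 2·27.6948 = 159.5266

L=159.527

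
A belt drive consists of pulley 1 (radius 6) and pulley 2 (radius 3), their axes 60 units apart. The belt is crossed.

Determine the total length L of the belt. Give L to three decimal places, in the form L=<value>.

L=149.627

crossed belt: β = asin((r1+r2)/C) = asin(9/60) = 8.6269°
wrap1 = wrap2 = π + 2β = 197.2539°
tangent length = C·cosβ = 59.3212
L = (r1+r2)·wrap + 2·C·cosβ = 9·3.4427 + 2·59.3212 = 149.6269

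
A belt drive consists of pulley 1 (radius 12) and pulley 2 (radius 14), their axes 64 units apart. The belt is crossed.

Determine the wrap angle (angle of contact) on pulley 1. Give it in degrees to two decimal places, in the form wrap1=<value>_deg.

crossed belt: β = asin((r1+r2)/C) = asin(26/64) = 23.9695°
wrap1 = wrap2 = π + 2β = 227.9390°

wrap1=227.94_deg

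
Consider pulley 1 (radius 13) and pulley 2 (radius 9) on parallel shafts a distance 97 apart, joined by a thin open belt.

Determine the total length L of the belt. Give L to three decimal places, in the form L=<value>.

open belt: β = asin((r2−r1)/C) = asin(-4/97) = -2.3634°
wrap1 = π − 2β = 184.7268°
wrap2 = π + 2β = 175.2732°
tangent length = C·cosβ = 96.9175
L = r1·wrap1 + r2·wrap2 + 2·C·cosβ = 13·3.2241 + 9·3.0591 + 2·96.9175 = 263.2800

L=263.280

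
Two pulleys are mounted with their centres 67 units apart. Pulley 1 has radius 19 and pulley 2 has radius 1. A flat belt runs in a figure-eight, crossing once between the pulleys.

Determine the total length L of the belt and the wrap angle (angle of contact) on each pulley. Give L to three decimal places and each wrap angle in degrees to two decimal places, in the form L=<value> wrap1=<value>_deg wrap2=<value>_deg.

crossed belt: β = asin((r1+r2)/C) = asin(20/67) = 17.3680°
wrap1 = wrap2 = π + 2β = 214.7360°
tangent length = C·cosβ = 63.9453
L = (r1+r2)·wrap + 2·C·cosβ = 20·3.7478 + 2·63.9453 = 202.8476

L=202.848 wrap1=214.74_deg wrap2=214.74_deg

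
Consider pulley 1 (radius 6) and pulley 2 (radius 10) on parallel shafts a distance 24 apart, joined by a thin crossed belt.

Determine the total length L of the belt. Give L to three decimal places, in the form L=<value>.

L=109.394

crossed belt: β = asin((r1+r2)/C) = asin(16/24) = 41.8103°
wrap1 = wrap2 = π + 2β = 263.6206°
tangent length = C·cosβ = 17.8885
L = (r1+r2)·wrap + 2·C·cosβ = 16·4.6010 + 2·17.8885 = 109.3939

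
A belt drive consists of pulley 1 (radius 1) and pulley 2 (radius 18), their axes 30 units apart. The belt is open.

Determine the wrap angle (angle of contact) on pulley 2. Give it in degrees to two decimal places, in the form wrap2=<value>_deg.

open belt: β = asin((r2−r1)/C) = asin(17/30) = 34.5181°
wrap1 = π − 2β = 110.9638°
wrap2 = π + 2β = 249.0362°

wrap2=249.04_deg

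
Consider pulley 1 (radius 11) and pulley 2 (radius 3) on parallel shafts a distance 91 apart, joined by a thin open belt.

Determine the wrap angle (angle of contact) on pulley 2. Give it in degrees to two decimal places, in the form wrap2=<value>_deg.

open belt: β = asin((r2−r1)/C) = asin(-8/91) = -5.0435°
wrap1 = π − 2β = 190.0870°
wrap2 = π + 2β = 169.9130°

wrap2=169.91_deg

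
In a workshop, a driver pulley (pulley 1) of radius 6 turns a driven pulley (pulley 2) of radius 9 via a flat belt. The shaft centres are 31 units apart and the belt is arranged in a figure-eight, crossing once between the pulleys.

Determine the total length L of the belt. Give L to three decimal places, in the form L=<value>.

crossed belt: β = asin((r1+r2)/C) = asin(15/31) = 28.9385°
wrap1 = wrap2 = π + 2β = 237.8771°
tangent length = C·cosβ = 27.1293
L = (r1+r2)·wrap + 2·C·cosβ = 15·4.1517 + 2·27.1293 = 116.5347

L=116.535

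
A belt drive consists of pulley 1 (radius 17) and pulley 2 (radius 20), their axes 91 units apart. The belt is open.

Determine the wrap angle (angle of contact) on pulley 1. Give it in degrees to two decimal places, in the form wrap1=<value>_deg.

open belt: β = asin((r2−r1)/C) = asin(3/91) = 1.8892°
wrap1 = π − 2β = 176.2216°
wrap2 = π + 2β = 183.7784°

wrap1=176.22_deg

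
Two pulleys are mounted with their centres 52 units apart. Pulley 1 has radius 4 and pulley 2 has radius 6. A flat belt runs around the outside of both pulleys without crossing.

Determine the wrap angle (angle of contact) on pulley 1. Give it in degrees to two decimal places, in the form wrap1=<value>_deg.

wrap1=175.59_deg

open belt: β = asin((r2−r1)/C) = asin(2/52) = 2.2042°
wrap1 = π − 2β = 175.5915°
wrap2 = π + 2β = 184.4085°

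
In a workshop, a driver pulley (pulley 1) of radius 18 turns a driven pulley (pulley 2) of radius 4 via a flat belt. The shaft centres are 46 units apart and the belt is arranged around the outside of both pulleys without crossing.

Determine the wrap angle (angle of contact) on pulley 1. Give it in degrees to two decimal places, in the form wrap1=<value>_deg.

open belt: β = asin((r2−r1)/C) = asin(-14/46) = -17.7189°
wrap1 = π − 2β = 215.4379°
wrap2 = π + 2β = 144.5621°

wrap1=215.44_deg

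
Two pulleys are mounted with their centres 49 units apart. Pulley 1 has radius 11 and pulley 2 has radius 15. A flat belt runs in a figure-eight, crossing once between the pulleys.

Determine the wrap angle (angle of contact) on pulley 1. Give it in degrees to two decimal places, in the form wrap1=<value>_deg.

wrap1=244.09_deg

crossed belt: β = asin((r1+r2)/C) = asin(26/49) = 32.0468°
wrap1 = wrap2 = π + 2β = 244.0937°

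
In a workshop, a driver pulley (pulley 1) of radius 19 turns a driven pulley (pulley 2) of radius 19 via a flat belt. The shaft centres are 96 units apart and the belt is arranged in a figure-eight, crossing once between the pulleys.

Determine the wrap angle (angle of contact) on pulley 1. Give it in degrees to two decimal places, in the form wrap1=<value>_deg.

wrap1=226.64_deg

crossed belt: β = asin((r1+r2)/C) = asin(38/96) = 23.3180°
wrap1 = wrap2 = π + 2β = 226.6359°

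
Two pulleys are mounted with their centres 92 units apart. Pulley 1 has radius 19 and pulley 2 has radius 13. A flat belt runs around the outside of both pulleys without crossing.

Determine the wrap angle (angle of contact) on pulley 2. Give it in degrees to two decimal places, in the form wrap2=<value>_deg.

open belt: β = asin((r2−r1)/C) = asin(-6/92) = -3.7393°
wrap1 = π − 2β = 187.4787°
wrap2 = π + 2β = 172.5213°

wrap2=172.52_deg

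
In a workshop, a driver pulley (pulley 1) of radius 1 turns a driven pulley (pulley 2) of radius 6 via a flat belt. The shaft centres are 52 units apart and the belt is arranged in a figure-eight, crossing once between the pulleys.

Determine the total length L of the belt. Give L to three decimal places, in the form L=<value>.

crossed belt: β = asin((r1+r2)/C) = asin(7/52) = 7.7364°
wrap1 = wrap2 = π + 2β = 195.4728°
tangent length = C·cosβ = 51.5267
L = (r1+r2)·wrap + 2·C·cosβ = 7·3.4116 + 2·51.5267 = 126.9349

L=126.935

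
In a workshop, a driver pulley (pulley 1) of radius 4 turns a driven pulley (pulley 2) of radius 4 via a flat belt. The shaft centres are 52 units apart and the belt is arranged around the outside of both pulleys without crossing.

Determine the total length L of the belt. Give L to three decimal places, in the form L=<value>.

L=129.133

open belt: β = asin((r2−r1)/C) = asin(0/52) = 0.0000°
wrap1 = π − 2β = 180.0000°
wrap2 = π + 2β = 180.0000°
tangent length = C·cosβ = 52.0000
L = r1·wrap1 + r2·wrap2 + 2·C·cosβ = 4·3.1416 + 4·3.1416 + 2·52.0000 = 129.1327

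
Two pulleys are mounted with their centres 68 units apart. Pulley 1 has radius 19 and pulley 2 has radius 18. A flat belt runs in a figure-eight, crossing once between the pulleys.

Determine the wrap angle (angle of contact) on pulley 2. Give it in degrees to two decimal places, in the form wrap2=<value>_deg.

wrap2=245.93_deg

crossed belt: β = asin((r1+r2)/C) = asin(37/68) = 32.9644°
wrap1 = wrap2 = π + 2β = 245.9288°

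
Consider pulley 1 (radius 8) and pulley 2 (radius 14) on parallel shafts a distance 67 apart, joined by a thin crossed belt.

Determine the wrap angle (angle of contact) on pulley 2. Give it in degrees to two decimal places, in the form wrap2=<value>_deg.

wrap2=218.34_deg

crossed belt: β = asin((r1+r2)/C) = asin(22/67) = 19.1692°
wrap1 = wrap2 = π + 2β = 218.3383°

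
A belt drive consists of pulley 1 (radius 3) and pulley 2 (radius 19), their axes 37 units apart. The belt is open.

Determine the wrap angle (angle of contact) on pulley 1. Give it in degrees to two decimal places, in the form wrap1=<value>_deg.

open belt: β = asin((r2−r1)/C) = asin(16/37) = 25.6220°
wrap1 = π − 2β = 128.7559°
wrap2 = π + 2β = 231.2441°

wrap1=128.76_deg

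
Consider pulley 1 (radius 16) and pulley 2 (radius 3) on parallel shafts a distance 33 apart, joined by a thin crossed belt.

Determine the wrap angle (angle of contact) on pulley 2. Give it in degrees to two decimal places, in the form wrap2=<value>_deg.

wrap2=250.31_deg

crossed belt: β = asin((r1+r2)/C) = asin(19/33) = 35.1527°
wrap1 = wrap2 = π + 2β = 250.3054°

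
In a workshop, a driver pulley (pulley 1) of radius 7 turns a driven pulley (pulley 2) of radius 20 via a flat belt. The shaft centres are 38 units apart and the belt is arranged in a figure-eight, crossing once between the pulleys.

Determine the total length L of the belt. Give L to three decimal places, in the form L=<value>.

crossed belt: β = asin((r1+r2)/C) = asin(27/38) = 45.2778°
wrap1 = wrap2 = π + 2β = 270.5555°
tangent length = C·cosβ = 26.7395
L = (r1+r2)·wrap + 2·C·cosβ = 27·4.7221 + 2·26.7395 = 180.9752

L=180.975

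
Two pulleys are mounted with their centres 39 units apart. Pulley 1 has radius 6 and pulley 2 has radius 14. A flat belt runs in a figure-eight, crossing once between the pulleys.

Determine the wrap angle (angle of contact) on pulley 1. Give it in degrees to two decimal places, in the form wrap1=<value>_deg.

wrap1=241.70_deg

crossed belt: β = asin((r1+r2)/C) = asin(20/39) = 30.8519°
wrap1 = wrap2 = π + 2β = 241.7038°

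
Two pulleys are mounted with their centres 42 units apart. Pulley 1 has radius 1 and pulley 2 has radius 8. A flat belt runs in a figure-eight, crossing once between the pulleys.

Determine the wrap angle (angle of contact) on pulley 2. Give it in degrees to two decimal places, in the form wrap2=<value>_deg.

crossed belt: β = asin((r1+r2)/C) = asin(9/42) = 12.3736°
wrap1 = wrap2 = π + 2β = 204.7473°

wrap2=204.75_deg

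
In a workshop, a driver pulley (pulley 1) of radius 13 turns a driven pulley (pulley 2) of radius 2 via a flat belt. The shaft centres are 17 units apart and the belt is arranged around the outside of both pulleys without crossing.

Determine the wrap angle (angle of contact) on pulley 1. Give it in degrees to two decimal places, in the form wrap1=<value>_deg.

open belt: β = asin((r2−r1)/C) = asin(-11/17) = -40.3202°
wrap1 = π − 2β = 260.6404°
wrap2 = π + 2β = 99.3596°

wrap1=260.64_deg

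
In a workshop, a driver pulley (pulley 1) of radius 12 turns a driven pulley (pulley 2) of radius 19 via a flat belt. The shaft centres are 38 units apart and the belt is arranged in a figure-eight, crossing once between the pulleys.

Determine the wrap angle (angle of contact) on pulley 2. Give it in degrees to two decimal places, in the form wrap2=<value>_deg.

crossed belt: β = asin((r1+r2)/C) = asin(31/38) = 54.6655°
wrap1 = wrap2 = π + 2β = 289.3310°

wrap2=289.33_deg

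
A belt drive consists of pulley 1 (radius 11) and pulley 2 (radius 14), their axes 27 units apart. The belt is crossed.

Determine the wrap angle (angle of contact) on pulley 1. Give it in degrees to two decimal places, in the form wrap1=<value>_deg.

crossed belt: β = asin((r1+r2)/C) = asin(25/27) = 67.8084°
wrap1 = wrap2 = π + 2β = 315.6168°

wrap1=315.62_deg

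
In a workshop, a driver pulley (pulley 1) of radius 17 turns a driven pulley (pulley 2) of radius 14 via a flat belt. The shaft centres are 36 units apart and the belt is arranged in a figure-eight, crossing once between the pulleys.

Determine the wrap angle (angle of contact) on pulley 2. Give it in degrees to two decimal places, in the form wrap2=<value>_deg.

crossed belt: β = asin((r1+r2)/C) = asin(31/36) = 59.4416°
wrap1 = wrap2 = π + 2β = 298.8831°

wrap2=298.88_deg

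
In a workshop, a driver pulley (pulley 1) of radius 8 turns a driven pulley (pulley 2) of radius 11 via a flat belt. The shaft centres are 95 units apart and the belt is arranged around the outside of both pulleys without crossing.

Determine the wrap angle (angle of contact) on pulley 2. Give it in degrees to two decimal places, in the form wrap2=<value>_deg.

wrap2=183.62_deg

open belt: β = asin((r2−r1)/C) = asin(3/95) = 1.8096°
wrap1 = π − 2β = 176.3807°
wrap2 = π + 2β = 183.6193°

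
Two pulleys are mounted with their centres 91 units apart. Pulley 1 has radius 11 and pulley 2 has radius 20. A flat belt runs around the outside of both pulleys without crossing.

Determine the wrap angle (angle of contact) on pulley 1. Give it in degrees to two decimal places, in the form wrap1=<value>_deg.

open belt: β = asin((r2−r1)/C) = asin(9/91) = 5.6759°
wrap1 = π − 2β = 168.6482°
wrap2 = π + 2β = 191.3518°

wrap1=168.65_deg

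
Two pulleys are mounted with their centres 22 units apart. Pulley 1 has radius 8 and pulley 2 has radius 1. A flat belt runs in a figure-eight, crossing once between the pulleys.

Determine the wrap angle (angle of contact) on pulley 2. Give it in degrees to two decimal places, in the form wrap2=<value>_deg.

wrap2=228.30_deg

crossed belt: β = asin((r1+r2)/C) = asin(9/22) = 24.1477°
wrap1 = wrap2 = π + 2β = 228.2955°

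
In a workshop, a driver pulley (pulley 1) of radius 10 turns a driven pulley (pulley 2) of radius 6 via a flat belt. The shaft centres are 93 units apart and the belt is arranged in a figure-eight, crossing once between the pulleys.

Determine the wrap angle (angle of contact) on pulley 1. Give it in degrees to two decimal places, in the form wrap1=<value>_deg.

crossed belt: β = asin((r1+r2)/C) = asin(16/93) = 9.9066°
wrap1 = wrap2 = π + 2β = 199.8133°

wrap1=199.81_deg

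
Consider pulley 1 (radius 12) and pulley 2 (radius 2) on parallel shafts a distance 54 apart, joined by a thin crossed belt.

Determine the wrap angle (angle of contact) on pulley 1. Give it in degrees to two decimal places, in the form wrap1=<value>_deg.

crossed belt: β = asin((r1+r2)/C) = asin(14/54) = 15.0261°
wrap1 = wrap2 = π + 2β = 210.0522°

wrap1=210.05_deg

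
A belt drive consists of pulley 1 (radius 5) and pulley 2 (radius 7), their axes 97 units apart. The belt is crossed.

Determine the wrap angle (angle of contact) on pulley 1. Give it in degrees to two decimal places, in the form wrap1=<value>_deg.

crossed belt: β = asin((r1+r2)/C) = asin(12/97) = 7.1063°
wrap1 = wrap2 = π + 2β = 194.2127°

wrap1=194.21_deg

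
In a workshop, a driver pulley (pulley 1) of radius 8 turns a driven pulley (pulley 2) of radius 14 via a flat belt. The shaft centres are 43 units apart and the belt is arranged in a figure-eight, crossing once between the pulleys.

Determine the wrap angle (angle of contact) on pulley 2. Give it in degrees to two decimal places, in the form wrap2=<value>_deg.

crossed belt: β = asin((r1+r2)/C) = asin(22/43) = 30.7723°
wrap1 = wrap2 = π + 2β = 241.5446°

wrap2=241.54_deg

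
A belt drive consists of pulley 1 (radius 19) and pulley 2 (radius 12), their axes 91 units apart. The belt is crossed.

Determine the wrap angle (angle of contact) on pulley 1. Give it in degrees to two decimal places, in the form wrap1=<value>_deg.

crossed belt: β = asin((r1+r2)/C) = asin(31/91) = 19.9170°
wrap1 = wrap2 = π + 2β = 219.8341°

wrap1=219.83_deg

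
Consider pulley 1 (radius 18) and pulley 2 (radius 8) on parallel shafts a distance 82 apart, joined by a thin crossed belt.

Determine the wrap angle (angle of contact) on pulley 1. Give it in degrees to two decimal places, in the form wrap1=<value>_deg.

crossed belt: β = asin((r1+r2)/C) = asin(26/82) = 18.4860°
wrap1 = wrap2 = π + 2β = 216.9720°

wrap1=216.97_deg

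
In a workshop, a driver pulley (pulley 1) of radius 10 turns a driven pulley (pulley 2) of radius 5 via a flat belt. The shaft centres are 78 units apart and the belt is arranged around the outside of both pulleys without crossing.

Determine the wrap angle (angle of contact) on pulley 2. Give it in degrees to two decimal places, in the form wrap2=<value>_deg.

open belt: β = asin((r2−r1)/C) = asin(-5/78) = -3.6753°
wrap1 = π − 2β = 187.3507°
wrap2 = π + 2β = 172.6493°

wrap2=172.65_deg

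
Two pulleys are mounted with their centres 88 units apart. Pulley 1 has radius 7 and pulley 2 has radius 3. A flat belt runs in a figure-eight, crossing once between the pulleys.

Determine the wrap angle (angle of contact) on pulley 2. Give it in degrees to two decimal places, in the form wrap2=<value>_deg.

crossed belt: β = asin((r1+r2)/C) = asin(10/88) = 6.5250°
wrap1 = wrap2 = π + 2β = 193.0500°

wrap2=193.05_deg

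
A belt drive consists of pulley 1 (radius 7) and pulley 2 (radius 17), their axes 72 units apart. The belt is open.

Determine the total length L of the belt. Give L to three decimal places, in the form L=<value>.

open belt: β = asin((r2−r1)/C) = asin(10/72) = 7.9836°
wrap1 = π − 2β = 164.0329°
wrap2 = π + 2β = 195.9671°
tangent length = C·cosβ = 71.3022
L = r1·wrap1 + r2·wrap2 + 2·C·cosβ = 7·2.8629 + 17·3.4203 + 2·71.3022 = 220.7894

L=220.789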